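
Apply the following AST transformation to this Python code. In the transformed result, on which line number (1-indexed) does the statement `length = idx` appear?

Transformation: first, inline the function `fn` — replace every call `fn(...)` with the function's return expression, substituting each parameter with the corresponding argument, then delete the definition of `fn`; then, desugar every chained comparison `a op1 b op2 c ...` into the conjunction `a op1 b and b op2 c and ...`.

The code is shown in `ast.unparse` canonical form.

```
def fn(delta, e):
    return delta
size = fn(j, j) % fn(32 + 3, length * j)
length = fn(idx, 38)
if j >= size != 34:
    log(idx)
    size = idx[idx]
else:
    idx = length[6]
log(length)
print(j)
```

2

Transformed code:
size = j % (32 + 3)
length = idx
if j >= size and size != 34:
    log(idx)
    size = idx[idx]
else:
    idx = length[6]
log(length)
print(j)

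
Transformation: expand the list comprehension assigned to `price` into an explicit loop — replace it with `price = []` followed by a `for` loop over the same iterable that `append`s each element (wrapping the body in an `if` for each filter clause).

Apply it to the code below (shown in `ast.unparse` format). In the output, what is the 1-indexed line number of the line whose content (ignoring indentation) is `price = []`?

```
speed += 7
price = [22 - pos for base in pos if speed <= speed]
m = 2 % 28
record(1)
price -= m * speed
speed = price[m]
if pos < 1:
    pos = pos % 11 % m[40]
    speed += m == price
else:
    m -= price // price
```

2

Transformed code:
speed += 7
price = []
for base in pos:
    if speed <= speed:
        price.append(22 - pos)
m = 2 % 28
record(1)
price -= m * speed
speed = price[m]
if pos < 1:
    pos = pos % 11 % m[40]
    speed += m == price
else:
    m -= price // price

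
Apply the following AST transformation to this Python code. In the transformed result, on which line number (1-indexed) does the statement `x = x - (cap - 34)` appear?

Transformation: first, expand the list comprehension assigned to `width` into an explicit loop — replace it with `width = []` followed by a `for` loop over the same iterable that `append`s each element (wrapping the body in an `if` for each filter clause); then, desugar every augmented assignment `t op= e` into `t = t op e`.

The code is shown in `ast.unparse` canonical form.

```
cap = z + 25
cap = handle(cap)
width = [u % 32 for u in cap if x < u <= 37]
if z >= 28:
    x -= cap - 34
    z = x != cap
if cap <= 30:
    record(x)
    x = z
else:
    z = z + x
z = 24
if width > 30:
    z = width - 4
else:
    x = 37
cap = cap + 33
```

Transformed code:
cap = z + 25
cap = handle(cap)
width = []
for u in cap:
    if x < u <= 37:
        width.append(u % 32)
if z >= 28:
    x = x - (cap - 34)
    z = x != cap
if cap <= 30:
    record(x)
    x = z
else:
    z = z + x
z = 24
if width > 30:
    z = width - 4
else:
    x = 37
cap = cap + 33

8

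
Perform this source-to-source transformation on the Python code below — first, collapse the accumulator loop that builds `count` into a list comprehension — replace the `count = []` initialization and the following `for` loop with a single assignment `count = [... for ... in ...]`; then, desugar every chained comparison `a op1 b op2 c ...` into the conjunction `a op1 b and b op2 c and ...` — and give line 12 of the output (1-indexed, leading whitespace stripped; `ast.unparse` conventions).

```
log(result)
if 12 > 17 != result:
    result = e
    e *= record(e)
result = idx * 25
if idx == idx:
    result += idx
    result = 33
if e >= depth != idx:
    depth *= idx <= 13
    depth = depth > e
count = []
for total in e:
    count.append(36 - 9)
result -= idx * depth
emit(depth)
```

Transformed code:
log(result)
if 12 > 17 and 17 != result:
    result = e
    e *= record(e)
result = idx * 25
if idx == idx:
    result += idx
    result = 33
if e >= depth and depth != idx:
    depth *= idx <= 13
    depth = depth > e
count = [36 - 9 for total in e]
result -= idx * depth
emit(depth)

count = [36 - 9 for total in e]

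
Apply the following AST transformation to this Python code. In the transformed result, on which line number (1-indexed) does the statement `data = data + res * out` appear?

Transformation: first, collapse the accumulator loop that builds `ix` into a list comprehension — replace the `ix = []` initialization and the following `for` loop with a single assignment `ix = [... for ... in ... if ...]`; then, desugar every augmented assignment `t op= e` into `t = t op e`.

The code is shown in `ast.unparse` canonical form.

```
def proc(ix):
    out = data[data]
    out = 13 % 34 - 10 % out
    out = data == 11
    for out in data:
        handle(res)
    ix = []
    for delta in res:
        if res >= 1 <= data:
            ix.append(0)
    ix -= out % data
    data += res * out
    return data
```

9

Transformed code:
def proc(ix):
    out = data[data]
    out = 13 % 34 - 10 % out
    out = data == 11
    for out in data:
        handle(res)
    ix = [0 for delta in res if res >= 1 <= data]
    ix = ix - out % data
    data = data + res * out
    return data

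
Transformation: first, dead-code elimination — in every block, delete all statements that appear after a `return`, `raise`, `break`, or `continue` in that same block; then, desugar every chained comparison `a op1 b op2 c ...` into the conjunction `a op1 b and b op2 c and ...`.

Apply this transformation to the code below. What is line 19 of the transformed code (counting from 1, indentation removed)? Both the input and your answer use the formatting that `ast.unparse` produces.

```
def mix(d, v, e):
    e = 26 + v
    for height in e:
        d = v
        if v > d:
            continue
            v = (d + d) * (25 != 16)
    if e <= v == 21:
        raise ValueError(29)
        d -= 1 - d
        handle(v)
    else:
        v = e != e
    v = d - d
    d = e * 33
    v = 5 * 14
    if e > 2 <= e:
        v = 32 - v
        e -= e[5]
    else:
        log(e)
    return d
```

return d

Transformed code:
def mix(d, v, e):
    e = 26 + v
    for height in e:
        d = v
        if v > d:
            continue
    if e <= v and v == 21:
        raise ValueError(29)
    else:
        v = e != e
    v = d - d
    d = e * 33
    v = 5 * 14
    if e > 2 and 2 <= e:
        v = 32 - v
        e -= e[5]
    else:
        log(e)
    return d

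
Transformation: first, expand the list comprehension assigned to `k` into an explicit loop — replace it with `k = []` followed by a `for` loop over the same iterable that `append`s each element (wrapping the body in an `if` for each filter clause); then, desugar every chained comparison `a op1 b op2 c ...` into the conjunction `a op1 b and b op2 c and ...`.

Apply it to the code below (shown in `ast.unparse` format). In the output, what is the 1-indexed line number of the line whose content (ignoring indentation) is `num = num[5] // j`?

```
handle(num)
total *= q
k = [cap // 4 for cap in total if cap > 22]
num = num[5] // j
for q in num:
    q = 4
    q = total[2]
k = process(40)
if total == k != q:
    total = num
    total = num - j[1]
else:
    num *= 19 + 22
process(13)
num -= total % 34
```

7

Transformed code:
handle(num)
total *= q
k = []
for cap in total:
    if cap > 22:
        k.append(cap // 4)
num = num[5] // j
for q in num:
    q = 4
    q = total[2]
k = process(40)
if total == k and k != q:
    total = num
    total = num - j[1]
else:
    num *= 19 + 22
process(13)
num -= total % 34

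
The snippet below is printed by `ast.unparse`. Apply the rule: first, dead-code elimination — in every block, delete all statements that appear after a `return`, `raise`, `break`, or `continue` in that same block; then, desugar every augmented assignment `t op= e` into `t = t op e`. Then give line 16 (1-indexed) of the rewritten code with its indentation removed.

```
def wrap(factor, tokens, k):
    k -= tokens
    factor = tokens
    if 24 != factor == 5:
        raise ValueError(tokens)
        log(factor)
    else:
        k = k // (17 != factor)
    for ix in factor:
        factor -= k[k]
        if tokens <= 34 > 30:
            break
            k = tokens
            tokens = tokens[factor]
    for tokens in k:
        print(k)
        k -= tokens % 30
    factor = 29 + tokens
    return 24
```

Transformed code:
def wrap(factor, tokens, k):
    k = k - tokens
    factor = tokens
    if 24 != factor == 5:
        raise ValueError(tokens)
    else:
        k = k // (17 != factor)
    for ix in factor:
        factor = factor - k[k]
        if tokens <= 34 > 30:
            break
    for tokens in k:
        print(k)
        k = k - tokens % 30
    factor = 29 + tokens
    return 24

return 24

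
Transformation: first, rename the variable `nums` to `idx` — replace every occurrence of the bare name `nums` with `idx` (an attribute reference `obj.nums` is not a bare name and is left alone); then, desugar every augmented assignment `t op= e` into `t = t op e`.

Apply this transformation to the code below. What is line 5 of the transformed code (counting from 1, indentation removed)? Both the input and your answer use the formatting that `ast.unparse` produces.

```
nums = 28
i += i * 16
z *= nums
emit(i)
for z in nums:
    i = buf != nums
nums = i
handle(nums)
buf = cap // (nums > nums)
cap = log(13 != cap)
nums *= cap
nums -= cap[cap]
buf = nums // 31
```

Transformed code:
idx = 28
i = i + i * 16
z = z * idx
emit(i)
for z in idx:
    i = buf != idx
idx = i
handle(idx)
buf = cap // (idx > idx)
cap = log(13 != cap)
idx = idx * cap
idx = idx - cap[cap]
buf = idx // 31

for z in idx:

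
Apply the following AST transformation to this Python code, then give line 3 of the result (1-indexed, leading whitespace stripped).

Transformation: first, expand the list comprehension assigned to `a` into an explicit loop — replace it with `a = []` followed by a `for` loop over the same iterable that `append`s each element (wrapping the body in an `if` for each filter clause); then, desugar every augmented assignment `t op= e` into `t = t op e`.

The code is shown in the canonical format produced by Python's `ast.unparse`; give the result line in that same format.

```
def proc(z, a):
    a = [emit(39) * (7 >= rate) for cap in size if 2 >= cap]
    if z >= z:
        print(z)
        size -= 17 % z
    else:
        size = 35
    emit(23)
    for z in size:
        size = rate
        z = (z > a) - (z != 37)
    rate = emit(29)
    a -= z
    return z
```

Transformed code:
def proc(z, a):
    a = []
    for cap in size:
        if 2 >= cap:
            a.append(emit(39) * (7 >= rate))
    if z >= z:
        print(z)
        size = size - 17 % z
    else:
        size = 35
    emit(23)
    for z in size:
        size = rate
        z = (z > a) - (z != 37)
    rate = emit(29)
    a = a - z
    return z

for cap in size:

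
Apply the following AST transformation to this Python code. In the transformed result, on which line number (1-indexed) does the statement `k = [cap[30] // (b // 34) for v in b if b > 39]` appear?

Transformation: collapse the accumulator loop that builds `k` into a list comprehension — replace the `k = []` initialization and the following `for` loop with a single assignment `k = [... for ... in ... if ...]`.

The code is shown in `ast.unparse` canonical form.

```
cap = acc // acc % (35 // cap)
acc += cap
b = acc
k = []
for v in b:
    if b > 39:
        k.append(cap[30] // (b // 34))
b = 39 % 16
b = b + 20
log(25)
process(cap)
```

4

Transformed code:
cap = acc // acc % (35 // cap)
acc += cap
b = acc
k = [cap[30] // (b // 34) for v in b if b > 39]
b = 39 % 16
b = b + 20
log(25)
process(cap)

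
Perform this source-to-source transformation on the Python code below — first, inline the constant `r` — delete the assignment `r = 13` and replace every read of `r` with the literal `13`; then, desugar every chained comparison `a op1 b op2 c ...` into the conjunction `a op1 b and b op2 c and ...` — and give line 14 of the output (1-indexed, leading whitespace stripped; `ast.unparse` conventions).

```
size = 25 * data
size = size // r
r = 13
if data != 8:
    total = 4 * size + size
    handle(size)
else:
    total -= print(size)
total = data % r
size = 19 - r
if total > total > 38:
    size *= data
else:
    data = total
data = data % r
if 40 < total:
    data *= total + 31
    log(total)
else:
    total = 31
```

data = data % 13

Transformed code:
size = 25 * data
size = size // 13
if data != 8:
    total = 4 * size + size
    handle(size)
else:
    total -= print(size)
total = data % 13
size = 19 - 13
if total > total and total > 38:
    size *= data
else:
    data = total
data = data % 13
if 40 < total:
    data *= total + 31
    log(total)
else:
    total = 31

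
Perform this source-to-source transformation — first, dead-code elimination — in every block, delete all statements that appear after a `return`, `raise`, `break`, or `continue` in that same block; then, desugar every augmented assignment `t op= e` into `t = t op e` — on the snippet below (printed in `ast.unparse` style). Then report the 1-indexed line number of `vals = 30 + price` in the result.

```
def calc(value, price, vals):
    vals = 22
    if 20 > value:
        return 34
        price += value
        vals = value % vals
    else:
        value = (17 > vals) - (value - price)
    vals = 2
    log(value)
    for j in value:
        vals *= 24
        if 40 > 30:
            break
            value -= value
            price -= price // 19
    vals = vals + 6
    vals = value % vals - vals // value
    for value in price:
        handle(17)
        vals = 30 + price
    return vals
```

Transformed code:
def calc(value, price, vals):
    vals = 22
    if 20 > value:
        return 34
    else:
        value = (17 > vals) - (value - price)
    vals = 2
    log(value)
    for j in value:
        vals = vals * 24
        if 40 > 30:
            break
    vals = vals + 6
    vals = value % vals - vals // value
    for value in price:
        handle(17)
        vals = 30 + price
    return vals

17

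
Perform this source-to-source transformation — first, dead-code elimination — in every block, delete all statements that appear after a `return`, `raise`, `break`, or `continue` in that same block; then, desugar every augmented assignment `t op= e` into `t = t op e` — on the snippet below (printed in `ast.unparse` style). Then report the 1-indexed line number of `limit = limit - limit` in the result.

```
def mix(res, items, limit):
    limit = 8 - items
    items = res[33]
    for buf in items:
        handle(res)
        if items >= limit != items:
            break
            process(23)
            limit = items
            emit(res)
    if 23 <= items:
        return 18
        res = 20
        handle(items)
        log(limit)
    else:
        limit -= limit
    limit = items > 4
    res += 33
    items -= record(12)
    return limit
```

11

Transformed code:
def mix(res, items, limit):
    limit = 8 - items
    items = res[33]
    for buf in items:
        handle(res)
        if items >= limit != items:
            break
    if 23 <= items:
        return 18
    else:
        limit = limit - limit
    limit = items > 4
    res = res + 33
    items = items - record(12)
    return limit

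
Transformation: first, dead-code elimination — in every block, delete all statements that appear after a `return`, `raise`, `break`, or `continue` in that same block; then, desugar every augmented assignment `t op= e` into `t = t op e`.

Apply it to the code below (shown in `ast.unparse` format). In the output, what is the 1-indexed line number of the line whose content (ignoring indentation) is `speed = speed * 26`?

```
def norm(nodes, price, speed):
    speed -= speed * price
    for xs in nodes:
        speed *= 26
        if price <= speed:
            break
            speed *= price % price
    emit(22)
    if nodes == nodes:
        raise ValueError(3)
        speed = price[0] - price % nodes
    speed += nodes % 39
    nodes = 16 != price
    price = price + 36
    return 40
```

4

Transformed code:
def norm(nodes, price, speed):
    speed = speed - speed * price
    for xs in nodes:
        speed = speed * 26
        if price <= speed:
            break
    emit(22)
    if nodes == nodes:
        raise ValueError(3)
    speed = speed + nodes % 39
    nodes = 16 != price
    price = price + 36
    return 40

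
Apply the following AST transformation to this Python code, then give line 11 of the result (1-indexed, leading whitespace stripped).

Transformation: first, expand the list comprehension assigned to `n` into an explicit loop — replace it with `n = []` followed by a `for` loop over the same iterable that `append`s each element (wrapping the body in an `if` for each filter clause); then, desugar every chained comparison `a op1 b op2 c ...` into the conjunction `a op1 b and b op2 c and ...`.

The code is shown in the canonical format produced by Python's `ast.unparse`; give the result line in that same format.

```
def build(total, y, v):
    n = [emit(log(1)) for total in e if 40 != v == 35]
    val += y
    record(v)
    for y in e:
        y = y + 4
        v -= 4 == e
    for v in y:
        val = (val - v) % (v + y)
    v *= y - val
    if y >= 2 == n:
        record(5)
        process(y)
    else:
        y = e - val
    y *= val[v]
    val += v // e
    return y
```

Transformed code:
def build(total, y, v):
    n = []
    for total in e:
        if 40 != v and v == 35:
            n.append(emit(log(1)))
    val += y
    record(v)
    for y in e:
        y = y + 4
        v -= 4 == e
    for v in y:
        val = (val - v) % (v + y)
    v *= y - val
    if y >= 2 and 2 == n:
        record(5)
        process(y)
    else:
        y = e - val
    y *= val[v]
    val += v // e
    return y

for v in y:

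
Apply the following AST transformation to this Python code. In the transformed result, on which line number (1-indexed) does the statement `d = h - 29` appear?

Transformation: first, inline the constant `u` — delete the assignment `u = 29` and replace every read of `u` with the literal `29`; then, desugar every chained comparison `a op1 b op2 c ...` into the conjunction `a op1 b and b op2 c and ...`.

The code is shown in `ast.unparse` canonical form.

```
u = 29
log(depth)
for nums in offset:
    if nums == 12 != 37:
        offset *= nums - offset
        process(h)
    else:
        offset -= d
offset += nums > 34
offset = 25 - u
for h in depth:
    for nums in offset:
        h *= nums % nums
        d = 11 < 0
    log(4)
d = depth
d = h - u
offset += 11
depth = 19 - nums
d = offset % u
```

Transformed code:
log(depth)
for nums in offset:
    if nums == 12 and 12 != 37:
        offset *= nums - offset
        process(h)
    else:
        offset -= d
offset += nums > 34
offset = 25 - 29
for h in depth:
    for nums in offset:
        h *= nums % nums
        d = 11 < 0
    log(4)
d = depth
d = h - 29
offset += 11
depth = 19 - nums
d = offset % 29

16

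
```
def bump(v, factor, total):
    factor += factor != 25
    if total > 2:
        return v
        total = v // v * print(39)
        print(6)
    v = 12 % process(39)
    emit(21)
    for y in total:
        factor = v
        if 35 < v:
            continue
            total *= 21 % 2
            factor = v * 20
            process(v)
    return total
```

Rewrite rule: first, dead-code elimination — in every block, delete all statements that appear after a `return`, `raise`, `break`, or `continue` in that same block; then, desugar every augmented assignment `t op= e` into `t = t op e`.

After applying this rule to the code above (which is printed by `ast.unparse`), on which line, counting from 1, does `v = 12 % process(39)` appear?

5

Transformed code:
def bump(v, factor, total):
    factor = factor + (factor != 25)
    if total > 2:
        return v
    v = 12 % process(39)
    emit(21)
    for y in total:
        factor = v
        if 35 < v:
            continue
    return total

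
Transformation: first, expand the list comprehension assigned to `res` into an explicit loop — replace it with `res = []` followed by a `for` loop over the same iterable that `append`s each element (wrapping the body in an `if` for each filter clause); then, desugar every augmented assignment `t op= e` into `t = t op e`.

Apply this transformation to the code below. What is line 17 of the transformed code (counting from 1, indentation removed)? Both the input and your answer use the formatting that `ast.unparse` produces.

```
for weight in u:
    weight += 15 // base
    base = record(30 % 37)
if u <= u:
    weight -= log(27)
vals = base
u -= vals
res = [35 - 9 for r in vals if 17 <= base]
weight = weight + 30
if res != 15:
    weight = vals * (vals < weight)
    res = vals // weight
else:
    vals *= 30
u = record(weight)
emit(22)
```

vals = vals * 30

Transformed code:
for weight in u:
    weight = weight + 15 // base
    base = record(30 % 37)
if u <= u:
    weight = weight - log(27)
vals = base
u = u - vals
res = []
for r in vals:
    if 17 <= base:
        res.append(35 - 9)
weight = weight + 30
if res != 15:
    weight = vals * (vals < weight)
    res = vals // weight
else:
    vals = vals * 30
u = record(weight)
emit(22)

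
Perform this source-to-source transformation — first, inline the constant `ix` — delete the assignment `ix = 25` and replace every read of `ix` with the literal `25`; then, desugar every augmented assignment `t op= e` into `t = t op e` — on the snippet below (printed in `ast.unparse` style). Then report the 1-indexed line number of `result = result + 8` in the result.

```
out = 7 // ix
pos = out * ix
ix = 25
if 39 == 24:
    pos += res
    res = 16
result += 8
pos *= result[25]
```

6

Transformed code:
out = 7 // 25
pos = out * 25
if 39 == 24:
    pos = pos + res
    res = 16
result = result + 8
pos = pos * result[25]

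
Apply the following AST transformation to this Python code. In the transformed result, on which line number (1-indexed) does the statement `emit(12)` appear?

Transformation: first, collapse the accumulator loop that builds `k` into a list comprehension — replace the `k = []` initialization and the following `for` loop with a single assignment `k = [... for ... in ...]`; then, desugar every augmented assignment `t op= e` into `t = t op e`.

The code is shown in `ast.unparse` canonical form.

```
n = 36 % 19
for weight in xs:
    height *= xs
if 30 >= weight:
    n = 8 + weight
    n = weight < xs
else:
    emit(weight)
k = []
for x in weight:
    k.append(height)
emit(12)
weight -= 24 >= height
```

Transformed code:
n = 36 % 19
for weight in xs:
    height = height * xs
if 30 >= weight:
    n = 8 + weight
    n = weight < xs
else:
    emit(weight)
k = [height for x in weight]
emit(12)
weight = weight - (24 >= height)

10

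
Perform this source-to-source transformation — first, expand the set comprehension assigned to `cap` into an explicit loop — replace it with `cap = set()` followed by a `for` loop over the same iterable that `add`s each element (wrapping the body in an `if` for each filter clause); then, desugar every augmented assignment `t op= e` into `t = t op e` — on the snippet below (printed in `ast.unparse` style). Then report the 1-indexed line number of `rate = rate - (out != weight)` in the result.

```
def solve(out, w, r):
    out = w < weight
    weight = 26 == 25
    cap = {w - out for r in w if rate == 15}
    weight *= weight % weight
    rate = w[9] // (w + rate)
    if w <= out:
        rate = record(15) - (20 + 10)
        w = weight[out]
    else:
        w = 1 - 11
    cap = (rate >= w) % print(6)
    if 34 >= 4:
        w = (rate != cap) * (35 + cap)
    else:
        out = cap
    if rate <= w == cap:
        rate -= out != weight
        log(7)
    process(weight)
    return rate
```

Transformed code:
def solve(out, w, r):
    out = w < weight
    weight = 26 == 25
    cap = set()
    for r in w:
        if rate == 15:
            cap.add(w - out)
    weight = weight * (weight % weight)
    rate = w[9] // (w + rate)
    if w <= out:
        rate = record(15) - (20 + 10)
        w = weight[out]
    else:
        w = 1 - 11
    cap = (rate >= w) % print(6)
    if 34 >= 4:
        w = (rate != cap) * (35 + cap)
    else:
        out = cap
    if rate <= w == cap:
        rate = rate - (out != weight)
        log(7)
    process(weight)
    return rate

21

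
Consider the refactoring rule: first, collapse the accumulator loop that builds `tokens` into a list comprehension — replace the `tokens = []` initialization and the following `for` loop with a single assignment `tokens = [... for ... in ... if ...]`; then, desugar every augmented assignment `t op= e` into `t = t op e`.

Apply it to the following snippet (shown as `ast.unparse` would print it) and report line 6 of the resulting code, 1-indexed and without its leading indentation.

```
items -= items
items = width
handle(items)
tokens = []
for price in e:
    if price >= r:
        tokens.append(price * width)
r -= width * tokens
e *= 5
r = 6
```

e = e * 5

Transformed code:
items = items - items
items = width
handle(items)
tokens = [price * width for price in e if price >= r]
r = r - width * tokens
e = e * 5
r = 6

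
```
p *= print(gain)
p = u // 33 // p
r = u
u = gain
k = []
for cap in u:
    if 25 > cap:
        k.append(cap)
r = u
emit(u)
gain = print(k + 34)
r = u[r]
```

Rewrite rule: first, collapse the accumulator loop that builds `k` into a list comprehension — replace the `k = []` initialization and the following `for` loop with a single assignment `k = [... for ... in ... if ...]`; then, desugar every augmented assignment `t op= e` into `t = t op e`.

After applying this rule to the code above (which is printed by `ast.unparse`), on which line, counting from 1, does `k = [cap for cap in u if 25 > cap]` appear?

Transformed code:
p = p * print(gain)
p = u // 33 // p
r = u
u = gain
k = [cap for cap in u if 25 > cap]
r = u
emit(u)
gain = print(k + 34)
r = u[r]

5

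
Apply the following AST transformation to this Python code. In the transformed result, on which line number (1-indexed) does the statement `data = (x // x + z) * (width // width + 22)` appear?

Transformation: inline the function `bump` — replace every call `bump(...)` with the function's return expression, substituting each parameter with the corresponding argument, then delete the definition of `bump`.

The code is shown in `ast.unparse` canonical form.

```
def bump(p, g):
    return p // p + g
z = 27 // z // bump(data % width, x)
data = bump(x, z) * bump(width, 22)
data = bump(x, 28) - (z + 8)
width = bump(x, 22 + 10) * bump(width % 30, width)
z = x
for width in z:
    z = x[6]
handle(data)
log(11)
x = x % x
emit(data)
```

Transformed code:
z = 27 // z // (data % width // (data % width) + x)
data = (x // x + z) * (width // width + 22)
data = x // x + 28 - (z + 8)
width = (x // x + (22 + 10)) * (width % 30 // (width % 30) + width)
z = x
for width in z:
    z = x[6]
handle(data)
log(11)
x = x % x
emit(data)

2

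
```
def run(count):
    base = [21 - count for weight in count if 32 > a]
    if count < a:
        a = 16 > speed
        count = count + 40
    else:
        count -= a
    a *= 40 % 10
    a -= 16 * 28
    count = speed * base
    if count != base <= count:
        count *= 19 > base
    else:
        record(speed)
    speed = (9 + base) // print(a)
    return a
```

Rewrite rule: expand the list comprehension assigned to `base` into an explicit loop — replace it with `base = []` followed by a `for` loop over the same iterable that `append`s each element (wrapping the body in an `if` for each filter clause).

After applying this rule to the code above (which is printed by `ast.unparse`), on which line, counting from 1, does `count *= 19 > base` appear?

Transformed code:
def run(count):
    base = []
    for weight in count:
        if 32 > a:
            base.append(21 - count)
    if count < a:
        a = 16 > speed
        count = count + 40
    else:
        count -= a
    a *= 40 % 10
    a -= 16 * 28
    count = speed * base
    if count != base <= count:
        count *= 19 > base
    else:
        record(speed)
    speed = (9 + base) // print(a)
    return a

15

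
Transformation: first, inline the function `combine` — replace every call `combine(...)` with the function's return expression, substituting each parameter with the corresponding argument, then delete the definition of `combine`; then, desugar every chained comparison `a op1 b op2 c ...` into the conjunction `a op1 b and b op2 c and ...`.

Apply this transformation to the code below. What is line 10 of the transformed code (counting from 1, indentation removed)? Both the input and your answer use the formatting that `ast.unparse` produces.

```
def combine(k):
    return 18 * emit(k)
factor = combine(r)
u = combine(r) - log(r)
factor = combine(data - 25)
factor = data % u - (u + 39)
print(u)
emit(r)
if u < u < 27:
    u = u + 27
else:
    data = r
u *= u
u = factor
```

data = r

Transformed code:
factor = 18 * emit(r)
u = 18 * emit(r) - log(r)
factor = 18 * emit(data - 25)
factor = data % u - (u + 39)
print(u)
emit(r)
if u < u and u < 27:
    u = u + 27
else:
    data = r
u *= u
u = factor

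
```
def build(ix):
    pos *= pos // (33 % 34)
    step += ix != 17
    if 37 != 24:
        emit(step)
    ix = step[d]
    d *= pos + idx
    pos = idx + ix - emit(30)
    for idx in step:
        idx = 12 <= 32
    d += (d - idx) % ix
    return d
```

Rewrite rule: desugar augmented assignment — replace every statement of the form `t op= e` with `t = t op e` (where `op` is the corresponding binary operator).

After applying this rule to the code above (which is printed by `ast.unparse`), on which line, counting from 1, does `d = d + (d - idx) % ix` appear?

Transformed code:
def build(ix):
    pos = pos * (pos // (33 % 34))
    step = step + (ix != 17)
    if 37 != 24:
        emit(step)
    ix = step[d]
    d = d * (pos + idx)
    pos = idx + ix - emit(30)
    for idx in step:
        idx = 12 <= 32
    d = d + (d - idx) % ix
    return d

11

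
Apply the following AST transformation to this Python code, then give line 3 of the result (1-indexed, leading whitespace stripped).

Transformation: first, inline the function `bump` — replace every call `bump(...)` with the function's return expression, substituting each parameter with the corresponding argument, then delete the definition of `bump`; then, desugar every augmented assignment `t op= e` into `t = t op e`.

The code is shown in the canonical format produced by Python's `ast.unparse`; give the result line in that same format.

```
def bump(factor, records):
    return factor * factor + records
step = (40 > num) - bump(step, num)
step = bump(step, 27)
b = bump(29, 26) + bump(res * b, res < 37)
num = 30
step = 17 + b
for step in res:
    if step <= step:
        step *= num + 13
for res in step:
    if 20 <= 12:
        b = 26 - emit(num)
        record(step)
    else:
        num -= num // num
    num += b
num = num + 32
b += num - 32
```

b = 29 * 29 + 26 + (res * b * (res * b) + (res < 37))

Transformed code:
step = (40 > num) - (step * step + num)
step = step * step + 27
b = 29 * 29 + 26 + (res * b * (res * b) + (res < 37))
num = 30
step = 17 + b
for step in res:
    if step <= step:
        step = step * (num + 13)
for res in step:
    if 20 <= 12:
        b = 26 - emit(num)
        record(step)
    else:
        num = num - num // num
    num = num + b
num = num + 32
b = b + (num - 32)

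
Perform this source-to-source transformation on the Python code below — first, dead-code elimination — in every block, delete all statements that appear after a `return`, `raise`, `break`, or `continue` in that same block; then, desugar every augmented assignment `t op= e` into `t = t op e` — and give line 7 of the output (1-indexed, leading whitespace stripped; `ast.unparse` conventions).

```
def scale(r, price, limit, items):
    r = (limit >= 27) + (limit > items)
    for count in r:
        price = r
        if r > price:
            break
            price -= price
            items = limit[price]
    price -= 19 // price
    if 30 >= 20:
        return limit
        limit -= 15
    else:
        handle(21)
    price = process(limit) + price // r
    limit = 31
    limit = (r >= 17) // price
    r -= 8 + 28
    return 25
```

Transformed code:
def scale(r, price, limit, items):
    r = (limit >= 27) + (limit > items)
    for count in r:
        price = r
        if r > price:
            break
    price = price - 19 // price
    if 30 >= 20:
        return limit
    else:
        handle(21)
    price = process(limit) + price // r
    limit = 31
    limit = (r >= 17) // price
    r = r - (8 + 28)
    return 25

price = price - 19 // price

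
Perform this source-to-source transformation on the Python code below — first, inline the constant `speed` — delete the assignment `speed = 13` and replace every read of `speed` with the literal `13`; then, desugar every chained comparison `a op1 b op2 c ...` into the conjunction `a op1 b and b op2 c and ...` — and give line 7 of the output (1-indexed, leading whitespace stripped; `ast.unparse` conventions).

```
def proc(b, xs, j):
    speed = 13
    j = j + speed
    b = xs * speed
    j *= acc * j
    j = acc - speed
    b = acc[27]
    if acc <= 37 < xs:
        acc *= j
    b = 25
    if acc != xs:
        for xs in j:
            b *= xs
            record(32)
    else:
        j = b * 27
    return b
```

if acc <= 37 and 37 < xs:

Transformed code:
def proc(b, xs, j):
    j = j + 13
    b = xs * 13
    j *= acc * j
    j = acc - 13
    b = acc[27]
    if acc <= 37 and 37 < xs:
        acc *= j
    b = 25
    if acc != xs:
        for xs in j:
            b *= xs
            record(32)
    else:
        j = b * 27
    return b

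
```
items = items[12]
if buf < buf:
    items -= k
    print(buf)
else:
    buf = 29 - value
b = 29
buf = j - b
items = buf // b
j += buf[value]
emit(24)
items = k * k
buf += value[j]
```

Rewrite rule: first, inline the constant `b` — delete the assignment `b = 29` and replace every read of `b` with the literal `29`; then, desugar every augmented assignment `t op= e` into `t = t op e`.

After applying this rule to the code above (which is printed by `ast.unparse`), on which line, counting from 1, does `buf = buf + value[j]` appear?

12

Transformed code:
items = items[12]
if buf < buf:
    items = items - k
    print(buf)
else:
    buf = 29 - value
buf = j - 29
items = buf // 29
j = j + buf[value]
emit(24)
items = k * k
buf = buf + value[j]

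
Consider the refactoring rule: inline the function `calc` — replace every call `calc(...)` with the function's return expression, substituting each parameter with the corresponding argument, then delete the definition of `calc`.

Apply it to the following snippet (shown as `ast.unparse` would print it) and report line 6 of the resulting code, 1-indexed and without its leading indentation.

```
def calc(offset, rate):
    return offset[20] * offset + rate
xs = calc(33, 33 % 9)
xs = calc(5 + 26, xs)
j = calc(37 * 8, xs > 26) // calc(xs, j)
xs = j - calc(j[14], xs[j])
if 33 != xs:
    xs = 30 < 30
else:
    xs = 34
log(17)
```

xs = 30 < 30

Transformed code:
xs = 33[20] * 33 + 33 % 9
xs = (5 + 26)[20] * (5 + 26) + xs
j = ((37 * 8)[20] * (37 * 8) + (xs > 26)) // (xs[20] * xs + j)
xs = j - (j[14][20] * j[14] + xs[j])
if 33 != xs:
    xs = 30 < 30
else:
    xs = 34
log(17)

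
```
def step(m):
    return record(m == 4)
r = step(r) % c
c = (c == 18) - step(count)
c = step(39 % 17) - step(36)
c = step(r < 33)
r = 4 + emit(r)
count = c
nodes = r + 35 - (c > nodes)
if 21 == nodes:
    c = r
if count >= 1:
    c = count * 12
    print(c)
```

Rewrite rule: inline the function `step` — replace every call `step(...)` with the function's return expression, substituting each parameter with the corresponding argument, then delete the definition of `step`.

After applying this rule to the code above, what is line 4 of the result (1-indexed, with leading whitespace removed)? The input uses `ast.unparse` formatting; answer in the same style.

c = record((r < 33) == 4)

Transformed code:
r = record(r == 4) % c
c = (c == 18) - record(count == 4)
c = record(39 % 17 == 4) - record(36 == 4)
c = record((r < 33) == 4)
r = 4 + emit(r)
count = c
nodes = r + 35 - (c > nodes)
if 21 == nodes:
    c = r
if count >= 1:
    c = count * 12
    print(c)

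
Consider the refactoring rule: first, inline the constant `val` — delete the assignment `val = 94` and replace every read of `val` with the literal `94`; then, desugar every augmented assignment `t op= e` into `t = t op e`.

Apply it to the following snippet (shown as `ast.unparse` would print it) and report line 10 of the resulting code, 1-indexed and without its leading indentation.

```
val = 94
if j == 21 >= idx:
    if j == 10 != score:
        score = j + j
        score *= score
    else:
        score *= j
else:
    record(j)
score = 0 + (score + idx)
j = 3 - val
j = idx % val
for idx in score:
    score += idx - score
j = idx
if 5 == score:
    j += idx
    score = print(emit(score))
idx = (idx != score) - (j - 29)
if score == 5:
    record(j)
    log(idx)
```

Transformed code:
if j == 21 >= idx:
    if j == 10 != score:
        score = j + j
        score = score * score
    else:
        score = score * j
else:
    record(j)
score = 0 + (score + idx)
j = 3 - 94
j = idx % 94
for idx in score:
    score = score + (idx - score)
j = idx
if 5 == score:
    j = j + idx
    score = print(emit(score))
idx = (idx != score) - (j - 29)
if score == 5:
    record(j)
    log(idx)

j = 3 - 94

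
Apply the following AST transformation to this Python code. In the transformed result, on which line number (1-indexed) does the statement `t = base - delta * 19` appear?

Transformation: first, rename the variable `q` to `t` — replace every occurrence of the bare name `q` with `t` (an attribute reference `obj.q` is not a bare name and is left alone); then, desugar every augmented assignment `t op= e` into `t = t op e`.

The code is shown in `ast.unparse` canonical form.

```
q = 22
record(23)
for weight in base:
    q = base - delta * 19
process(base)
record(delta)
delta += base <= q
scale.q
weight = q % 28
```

4

Transformed code:
t = 22
record(23)
for weight in base:
    t = base - delta * 19
process(base)
record(delta)
delta = delta + (base <= t)
scale.q
weight = t % 28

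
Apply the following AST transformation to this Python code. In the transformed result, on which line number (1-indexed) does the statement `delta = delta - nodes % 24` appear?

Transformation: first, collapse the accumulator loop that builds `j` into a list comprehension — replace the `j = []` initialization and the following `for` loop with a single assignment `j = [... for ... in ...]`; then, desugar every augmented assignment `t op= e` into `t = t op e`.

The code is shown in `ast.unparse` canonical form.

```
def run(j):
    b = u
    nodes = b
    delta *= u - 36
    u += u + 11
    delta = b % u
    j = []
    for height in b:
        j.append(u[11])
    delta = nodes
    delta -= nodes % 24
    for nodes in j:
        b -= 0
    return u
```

9

Transformed code:
def run(j):
    b = u
    nodes = b
    delta = delta * (u - 36)
    u = u + (u + 11)
    delta = b % u
    j = [u[11] for height in b]
    delta = nodes
    delta = delta - nodes % 24
    for nodes in j:
        b = b - 0
    return u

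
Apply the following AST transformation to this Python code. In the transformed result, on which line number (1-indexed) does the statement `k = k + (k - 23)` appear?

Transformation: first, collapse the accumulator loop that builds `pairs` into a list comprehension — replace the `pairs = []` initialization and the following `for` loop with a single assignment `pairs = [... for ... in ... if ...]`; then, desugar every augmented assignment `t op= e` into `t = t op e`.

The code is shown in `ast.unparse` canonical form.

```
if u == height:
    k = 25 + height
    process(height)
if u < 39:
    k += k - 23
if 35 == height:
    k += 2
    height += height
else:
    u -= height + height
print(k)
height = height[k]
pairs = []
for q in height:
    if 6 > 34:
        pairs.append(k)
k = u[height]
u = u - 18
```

Transformed code:
if u == height:
    k = 25 + height
    process(height)
if u < 39:
    k = k + (k - 23)
if 35 == height:
    k = k + 2
    height = height + height
else:
    u = u - (height + height)
print(k)
height = height[k]
pairs = [k for q in height if 6 > 34]
k = u[height]
u = u - 18

5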